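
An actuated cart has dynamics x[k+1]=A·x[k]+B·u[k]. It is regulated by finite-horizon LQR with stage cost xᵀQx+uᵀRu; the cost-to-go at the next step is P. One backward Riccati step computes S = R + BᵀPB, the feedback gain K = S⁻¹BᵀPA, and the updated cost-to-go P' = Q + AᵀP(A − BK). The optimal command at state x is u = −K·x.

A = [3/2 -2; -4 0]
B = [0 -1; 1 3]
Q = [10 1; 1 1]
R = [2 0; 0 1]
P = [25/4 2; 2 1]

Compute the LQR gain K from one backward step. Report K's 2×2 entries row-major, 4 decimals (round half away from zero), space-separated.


0.0106 -1.4894 -1.0319 0.4681

BᵀP = [2.0000 1.0000; -0.2500 1.0000]
S = R + BᵀPB = [2 0; 0 1] + [1.0000 1.0000; 1.0000 3.2500] = [3.0000 1.0000; 1.0000 4.2500]
BᵀPA = [-1.0000 -4.0000; -4.3750 0.5000]
K = S⁻¹·BᵀPA = [0.0106 -1.4894; -1.0319 0.4681]
A−BK = [0.4681 -1.5319; -0.9149 0.0851]
AᵀP(A−BK) = [1.5585 -2.1915; -2.1915 18.8085]
P' = Q + AᵀP(A−BK) = [11.5585 -1.1915; -1.1915 19.8085]
tr(P') = 31.3670


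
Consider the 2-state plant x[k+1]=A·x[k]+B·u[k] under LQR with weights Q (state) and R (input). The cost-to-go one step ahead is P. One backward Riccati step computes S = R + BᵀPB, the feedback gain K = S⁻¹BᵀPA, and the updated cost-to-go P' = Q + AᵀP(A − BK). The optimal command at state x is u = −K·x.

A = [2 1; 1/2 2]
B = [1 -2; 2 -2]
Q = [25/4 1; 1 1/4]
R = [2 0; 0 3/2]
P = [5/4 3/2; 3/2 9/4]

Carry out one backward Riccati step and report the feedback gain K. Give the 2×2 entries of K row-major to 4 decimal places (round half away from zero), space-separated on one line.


BᵀP = [4.2500 6.0000; -5.5000 -7.5000]
S = R + BᵀPB = [2 0; 0 3/2] + [16.2500 -20.5000; -20.5000 26.0000] = [18.2500 -20.5000; -20.5000 27.5000]
BᵀPA = [11.5000 16.2500; -14.7500 -20.5000]
K = S⁻¹·BᵀPA = [0.1700 0.3262; -0.4096 -0.5023]
A−BK = [1.0107 -0.3308; -0.6593 0.3430]
AᵀP(A−BK) = [0.5654 0.3400; 0.3400 0.6524]
P' = Q + AᵀP(A−BK) = [6.8154 1.3400; 1.3400 0.9024]
tr(P') = 7.7177

0.1700 0.3262 -0.4096 -0.5023


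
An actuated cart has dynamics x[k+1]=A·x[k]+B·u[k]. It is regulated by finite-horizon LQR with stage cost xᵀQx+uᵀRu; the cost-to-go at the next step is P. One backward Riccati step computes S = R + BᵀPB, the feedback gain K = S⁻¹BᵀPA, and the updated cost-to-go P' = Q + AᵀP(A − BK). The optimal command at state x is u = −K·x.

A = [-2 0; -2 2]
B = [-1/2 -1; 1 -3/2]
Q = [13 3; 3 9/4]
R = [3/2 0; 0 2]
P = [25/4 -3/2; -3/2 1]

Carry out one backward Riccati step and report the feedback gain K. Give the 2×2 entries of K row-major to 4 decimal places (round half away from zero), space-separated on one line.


BᵀP = [-4.6250 1.7500; -4.0000 0.0000]
S = R + BᵀPB = [3/2 0; 0 2] + [4.0625 2.0000; 2.0000 4.0000] = [5.5625 2.0000; 2.0000 6.0000]
BᵀPA = [5.7500 3.5000; 8.0000 0.0000]
K = S⁻¹·BᵀPA = [0.6298 0.7149; 1.1234 -0.2383]
A−BK = [-0.5617 0.1191; -0.9447 0.9277]
AᵀP(A−BK) = [4.3915 -0.2043; -0.2043 1.4979]
P' = Q + AᵀP(A−BK) = [17.3915 2.7957; 2.7957 3.7479]
tr(P') = 21.1394

0.6298 0.7149 1.1234 -0.2383


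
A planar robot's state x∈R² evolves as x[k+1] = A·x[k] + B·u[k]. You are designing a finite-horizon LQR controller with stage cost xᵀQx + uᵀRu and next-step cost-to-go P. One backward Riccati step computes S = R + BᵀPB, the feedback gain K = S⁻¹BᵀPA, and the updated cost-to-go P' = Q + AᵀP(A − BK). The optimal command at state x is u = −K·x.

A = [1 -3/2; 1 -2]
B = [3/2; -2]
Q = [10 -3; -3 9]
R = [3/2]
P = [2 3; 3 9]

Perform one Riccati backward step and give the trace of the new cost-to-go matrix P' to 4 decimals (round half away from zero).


BᵀP = [-3.0000 -13.5000]
S = R + BᵀPB = [3/2] + [22.5000] = [24.0000]
BᵀPA = [-16.5000 31.5000]
K = S⁻¹·BᵀPA = [-0.6875 1.3125]
A−BK = [2.0313 -3.4688; -0.3750 0.6250]
AᵀP(A−BK) = [5.6563 -9.8438; -9.8438 17.1563]
P' = Q + AᵀP(A−BK) = [15.6563 -12.8438; -12.8438 26.1563]
tr(P') = 41.8125

41.8125


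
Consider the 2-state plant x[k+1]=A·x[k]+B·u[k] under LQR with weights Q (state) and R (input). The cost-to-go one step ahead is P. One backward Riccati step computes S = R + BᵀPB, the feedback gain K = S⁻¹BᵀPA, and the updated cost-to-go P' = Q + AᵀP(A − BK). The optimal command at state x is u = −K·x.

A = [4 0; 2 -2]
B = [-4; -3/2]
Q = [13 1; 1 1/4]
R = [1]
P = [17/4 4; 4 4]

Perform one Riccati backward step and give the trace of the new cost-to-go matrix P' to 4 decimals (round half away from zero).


BᵀP = [-23.0000 -22.0000]
S = R + BᵀPB = [1] + [125.0000] = [126.0000]
BᵀPA = [-136.0000 44.0000]
K = S⁻¹·BᵀPA = [-1.0794 0.3492]
A−BK = [-0.3175 1.3968; 0.3810 -1.4762]
AᵀP(A−BK) = [1.2063 -0.5079; -0.5079 0.6349]
P' = Q + AᵀP(A−BK) = [14.2063 0.4921; 0.4921 0.8849]
tr(P') = 15.0913

15.0913


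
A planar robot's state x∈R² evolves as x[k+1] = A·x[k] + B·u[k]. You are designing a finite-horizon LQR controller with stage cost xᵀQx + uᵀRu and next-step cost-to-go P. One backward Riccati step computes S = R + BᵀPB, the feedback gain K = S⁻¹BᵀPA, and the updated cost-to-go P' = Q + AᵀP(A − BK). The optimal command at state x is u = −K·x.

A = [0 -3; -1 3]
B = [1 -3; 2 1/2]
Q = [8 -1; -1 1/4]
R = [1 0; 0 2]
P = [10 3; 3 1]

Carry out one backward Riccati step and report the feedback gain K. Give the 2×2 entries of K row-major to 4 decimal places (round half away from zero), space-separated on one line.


-0.1662 -0.0972 0.0113 0.6676

BᵀP = [16.0000 5.0000; -28.5000 -8.5000]
S = R + BᵀPB = [1 0; 0 2] + [26.0000 -45.5000; -45.5000 81.2500] = [27.0000 -45.5000; -45.5000 83.2500]
BᵀPA = [-5.0000 -33.0000; 8.5000 60.0000]
K = S⁻¹·BᵀPA = [-0.1662 -0.0972; 0.0113 0.6676]
A−BK = [0.2000 -0.9000; -0.6732 2.8606]
AᵀP(A−BK) = [0.0732 -0.1606; -0.1606 1.7366]
P' = Q + AᵀP(A−BK) = [8.0732 -1.1606; -1.1606 1.9866]
tr(P') = 10.0599


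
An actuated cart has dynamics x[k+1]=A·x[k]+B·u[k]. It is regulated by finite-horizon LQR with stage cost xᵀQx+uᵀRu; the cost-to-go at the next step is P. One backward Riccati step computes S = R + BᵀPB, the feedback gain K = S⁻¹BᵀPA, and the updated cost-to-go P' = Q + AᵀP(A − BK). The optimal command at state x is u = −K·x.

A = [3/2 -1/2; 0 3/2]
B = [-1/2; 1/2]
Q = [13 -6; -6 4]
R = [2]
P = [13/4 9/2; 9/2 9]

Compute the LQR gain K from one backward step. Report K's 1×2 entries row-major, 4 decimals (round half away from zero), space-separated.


0.3333 1.0889

BᵀP = [0.6250 2.2500]
S = R + BᵀPB = [2] + [0.8125] = [2.8125]
BᵀPA = [0.9375 3.0625]
K = S⁻¹·BᵀPA = [0.3333 1.0889]
A−BK = [1.6667 0.0444; -0.1667 0.9556]
AᵀP(A−BK) = [7.0000 6.6667; 6.6667 10.9778]
P' = Q + AᵀP(A−BK) = [20.0000 0.6667; 0.6667 14.9778]
tr(P') = 34.9778


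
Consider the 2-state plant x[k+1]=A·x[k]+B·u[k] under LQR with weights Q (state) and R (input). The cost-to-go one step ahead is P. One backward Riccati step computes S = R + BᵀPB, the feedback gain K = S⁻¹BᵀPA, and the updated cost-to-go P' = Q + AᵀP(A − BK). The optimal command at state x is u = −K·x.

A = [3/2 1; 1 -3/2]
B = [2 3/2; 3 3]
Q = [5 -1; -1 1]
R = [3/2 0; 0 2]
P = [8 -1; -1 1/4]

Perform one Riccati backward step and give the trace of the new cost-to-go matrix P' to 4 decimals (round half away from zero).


9.2988

BᵀP = [13.0000 -1.2500; 9.0000 -0.7500]
S = R + BᵀPB = [3/2 0; 0 2] + [22.2500 15.7500; 15.7500 11.2500] = [23.7500 15.7500; 15.7500 13.2500]
BᵀPA = [18.2500 14.8750; 12.7500 10.1250]
K = S⁻¹·BᵀPA = [0.6154 0.5647; 0.2308 0.0929]
A−BK = [-0.0769 -0.2688; -1.5385 -3.4728]
AᵀP(A−BK) = [1.0769 1.3846; 1.3846 2.2219]
P' = Q + AᵀP(A−BK) = [6.0769 0.3846; 0.3846 3.2219]
tr(P') = 9.2988


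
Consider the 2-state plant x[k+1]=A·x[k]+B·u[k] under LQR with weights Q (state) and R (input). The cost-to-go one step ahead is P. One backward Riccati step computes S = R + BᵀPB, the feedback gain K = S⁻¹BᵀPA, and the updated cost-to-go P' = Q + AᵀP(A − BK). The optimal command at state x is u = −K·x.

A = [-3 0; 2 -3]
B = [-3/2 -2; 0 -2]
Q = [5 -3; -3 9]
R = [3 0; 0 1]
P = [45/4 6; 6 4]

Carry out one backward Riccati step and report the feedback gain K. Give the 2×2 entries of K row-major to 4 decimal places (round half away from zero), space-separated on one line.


BᵀP = [-16.8750 -9.0000; -34.5000 -20.0000]
S = R + BᵀPB = [3 0; 0 1] + [25.3125 51.7500; 51.7500 109.0000] = [28.3125 51.7500; 51.7500 110.0000]
BᵀPA = [32.6250 27.0000; 63.5000 60.0000]
K = S⁻¹·BᵀPA = [0.6936 -0.3094; 0.2510 0.6910]
A−BK = [-1.4577 0.9179; 2.5019 -1.6180]
AᵀP(A−BK) = [6.6850 -3.7851; -3.7851 2.8930]
P' = Q + AᵀP(A−BK) = [11.6850 -6.7851; -6.7851 11.8930]
tr(P') = 23.5780

0.6936 -0.3094 0.2510 0.6910


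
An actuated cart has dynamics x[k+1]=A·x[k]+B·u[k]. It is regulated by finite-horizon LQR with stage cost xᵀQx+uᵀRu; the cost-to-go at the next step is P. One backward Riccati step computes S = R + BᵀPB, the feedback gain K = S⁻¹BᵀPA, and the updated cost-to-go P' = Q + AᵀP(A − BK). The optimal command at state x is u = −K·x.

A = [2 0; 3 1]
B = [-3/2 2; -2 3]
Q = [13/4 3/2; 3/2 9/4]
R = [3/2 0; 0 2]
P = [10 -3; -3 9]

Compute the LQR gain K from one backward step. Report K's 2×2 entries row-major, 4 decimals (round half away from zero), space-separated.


BᵀP = [-9.0000 -13.5000; 11.0000 21.0000]
S = R + BᵀPB = [3/2 0; 0 2] + [40.5000 -58.5000; -58.5000 85.0000] = [42.0000 -58.5000; -58.5000 87.0000]
BᵀPA = [-58.5000 -13.5000; 85.0000 21.0000]
K = S⁻¹·BᵀPA = [-0.5049 0.2330; 0.6375 0.3981]
A−BK = [-0.0324 -0.4466; 0.0777 0.2718]
AᵀP(A−BK) = [1.2751 0.7961; 0.7961 3.7864]
P' = Q + AᵀP(A−BK) = [4.5251 2.2961; 2.2961 6.0364]
tr(P') = 10.5615

-0.5049 0.2330 0.6375 0.3981


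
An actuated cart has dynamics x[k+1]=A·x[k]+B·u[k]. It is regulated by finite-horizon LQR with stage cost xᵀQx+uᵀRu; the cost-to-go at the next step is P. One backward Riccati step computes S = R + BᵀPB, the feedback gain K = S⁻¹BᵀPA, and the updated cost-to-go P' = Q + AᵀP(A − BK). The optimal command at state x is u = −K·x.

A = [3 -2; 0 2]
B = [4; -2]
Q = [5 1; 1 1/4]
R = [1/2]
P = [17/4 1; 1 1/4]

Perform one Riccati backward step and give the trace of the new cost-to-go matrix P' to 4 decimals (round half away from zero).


BᵀP = [15.0000 3.5000]
S = R + BᵀPB = [1/2] + [53.0000] = [53.5000]
BᵀPA = [45.0000 -23.0000]
K = S⁻¹·BᵀPA = [0.8411 -0.4299]
A−BK = [-0.3645 -0.2804; 1.6822 1.1402]
AᵀP(A−BK) = [0.3995 -0.1542; -0.1542 0.1121]
P' = Q + AᵀP(A−BK) = [5.3995 0.8458; 0.8458 0.3621]
tr(P') = 5.7617

5.7617


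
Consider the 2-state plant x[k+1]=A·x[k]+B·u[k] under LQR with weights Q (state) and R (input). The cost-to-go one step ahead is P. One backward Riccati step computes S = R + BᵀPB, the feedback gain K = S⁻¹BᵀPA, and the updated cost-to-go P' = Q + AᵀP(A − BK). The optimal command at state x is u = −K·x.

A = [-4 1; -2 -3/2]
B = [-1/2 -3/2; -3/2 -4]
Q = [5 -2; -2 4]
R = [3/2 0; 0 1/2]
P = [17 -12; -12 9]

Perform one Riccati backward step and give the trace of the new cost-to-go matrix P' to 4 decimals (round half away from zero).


BᵀP = [9.5000 -7.5000; 22.5000 -18.0000]
S = R + BᵀPB = [3/2 0; 0 1/2] + [6.5000 15.7500; 15.7500 38.2500] = [8.0000 15.7500; 15.7500 38.7500]
BᵀPA = [-23.0000 20.7500; -54.0000 49.5000]
K = S⁻¹·BᵀPA = [-0.6579 0.3946; -1.1261 1.1171]
A−BK = [-6.0182 2.8729; -7.4914 3.5600]
AᵀP(A−BK) = [40.0565 -19.6044; -19.6044 9.7689]
P' = Q + AᵀP(A−BK) = [45.0565 -21.6044; -21.6044 13.7689]
tr(P') = 58.8254

58.8254


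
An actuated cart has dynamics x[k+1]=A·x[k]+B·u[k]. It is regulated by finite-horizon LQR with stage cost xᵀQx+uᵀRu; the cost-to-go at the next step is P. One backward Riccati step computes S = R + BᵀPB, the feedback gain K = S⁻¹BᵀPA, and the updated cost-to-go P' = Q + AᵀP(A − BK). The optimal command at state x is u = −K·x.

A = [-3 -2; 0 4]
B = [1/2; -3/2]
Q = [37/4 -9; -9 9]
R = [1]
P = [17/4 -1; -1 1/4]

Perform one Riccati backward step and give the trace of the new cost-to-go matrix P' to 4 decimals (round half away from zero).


BᵀP = [3.6250 -0.8750]
S = R + BᵀPB = [1] + [3.1250] = [4.1250]
BᵀPA = [-10.8750 -10.7500]
K = S⁻¹·BᵀPA = [-2.6364 -2.6061]
A−BK = [-1.6818 -0.6970; -3.9545 0.0909]
AᵀP(A−BK) = [9.5795 9.1591; 9.1591 8.9848]
P' = Q + AᵀP(A−BK) = [18.8295 0.1591; 0.1591 17.9848]
tr(P') = 36.8144

36.8144


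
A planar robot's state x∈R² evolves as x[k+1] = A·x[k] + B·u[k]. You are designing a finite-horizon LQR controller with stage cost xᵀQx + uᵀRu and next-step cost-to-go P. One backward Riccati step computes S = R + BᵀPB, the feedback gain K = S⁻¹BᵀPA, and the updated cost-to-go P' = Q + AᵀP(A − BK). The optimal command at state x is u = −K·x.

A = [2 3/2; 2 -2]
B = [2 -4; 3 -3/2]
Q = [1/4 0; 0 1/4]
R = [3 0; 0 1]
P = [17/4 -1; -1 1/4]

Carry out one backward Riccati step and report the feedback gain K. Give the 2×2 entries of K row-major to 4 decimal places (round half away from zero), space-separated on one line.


0.0611 0.0269 -0.3912 -0.5204

BᵀP = [5.5000 -1.2500; -15.5000 3.6250]
S = R + BᵀPB = [3 0; 0 1] + [7.2500 -20.1250; -20.1250 56.5625] = [10.2500 -20.1250; -20.1250 57.5625]
BᵀPA = [8.5000 10.7500; -23.7500 -30.5000]
K = S⁻¹·BᵀPA = [0.0611 0.0269; -0.3912 -0.5204]
A−BK = [0.3128 -0.6356; 1.2297 -2.8615]
AᵀP(A−BK) = [0.1889 0.1606; 0.1606 0.3995]
P' = Q + AᵀP(A−BK) = [0.4389 0.1606; 0.1606 0.6495]
tr(P') = 1.0883


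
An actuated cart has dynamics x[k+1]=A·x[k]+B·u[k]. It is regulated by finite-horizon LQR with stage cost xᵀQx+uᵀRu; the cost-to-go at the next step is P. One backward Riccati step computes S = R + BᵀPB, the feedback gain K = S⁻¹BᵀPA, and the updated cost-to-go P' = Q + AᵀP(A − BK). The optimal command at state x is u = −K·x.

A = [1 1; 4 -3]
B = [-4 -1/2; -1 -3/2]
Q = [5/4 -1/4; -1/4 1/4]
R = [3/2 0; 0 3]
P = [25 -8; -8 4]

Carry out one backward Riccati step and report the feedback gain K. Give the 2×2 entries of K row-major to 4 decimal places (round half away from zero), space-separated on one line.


0.0751 -0.5297 -1.4080 1.2190

BᵀP = [-92.0000 28.0000; -0.5000 -2.0000]
S = R + BᵀPB = [3/2 0; 0 3] + [340.0000 4.0000; 4.0000 3.2500] = [341.5000 4.0000; 4.0000 6.2500]
BᵀPA = [20.0000 -176.0000; -8.5000 5.5000]
K = S⁻¹·BᵀPA = [0.0751 -0.5297; -1.4080 1.2190]
A−BK = [0.5962 -0.5091; 1.9630 -1.7012]
AᵀP(A−BK) = [11.5305 -10.0457; -10.0457 9.0770]
P' = Q + AᵀP(A−BK) = [12.7805 -10.2957; -10.2957 9.3270]
tr(P') = 22.1075


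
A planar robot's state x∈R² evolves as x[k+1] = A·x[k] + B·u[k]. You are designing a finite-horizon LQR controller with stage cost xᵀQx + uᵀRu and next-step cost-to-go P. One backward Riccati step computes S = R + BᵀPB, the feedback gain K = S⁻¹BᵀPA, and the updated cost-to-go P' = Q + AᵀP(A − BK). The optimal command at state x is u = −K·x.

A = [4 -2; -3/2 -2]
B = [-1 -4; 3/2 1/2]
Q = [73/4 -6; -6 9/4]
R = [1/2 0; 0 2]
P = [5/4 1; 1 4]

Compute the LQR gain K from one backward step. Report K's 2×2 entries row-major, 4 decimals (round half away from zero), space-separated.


BᵀP = [0.2500 5.0000; -4.5000 -2.0000]
S = R + BᵀPB = [1/2 0; 0 2] + [7.2500 1.5000; 1.5000 17.0000] = [7.7500 1.5000; 1.5000 19.0000]
BᵀPA = [-6.5000 -10.5000; -15.0000 13.0000]
K = S⁻¹·BᵀPA = [-0.6966 -1.5103; -0.7345 0.8034]
A−BK = [0.3655 -0.2966; -0.0879 -0.1362]
AᵀP(A−BK) = [1.4552 -0.7655; -0.7655 2.6966]
P' = Q + AᵀP(A−BK) = [19.7052 -6.7655; -6.7655 4.9466]
tr(P') = 24.6517

-0.6966 -1.5103 -0.7345 0.8034


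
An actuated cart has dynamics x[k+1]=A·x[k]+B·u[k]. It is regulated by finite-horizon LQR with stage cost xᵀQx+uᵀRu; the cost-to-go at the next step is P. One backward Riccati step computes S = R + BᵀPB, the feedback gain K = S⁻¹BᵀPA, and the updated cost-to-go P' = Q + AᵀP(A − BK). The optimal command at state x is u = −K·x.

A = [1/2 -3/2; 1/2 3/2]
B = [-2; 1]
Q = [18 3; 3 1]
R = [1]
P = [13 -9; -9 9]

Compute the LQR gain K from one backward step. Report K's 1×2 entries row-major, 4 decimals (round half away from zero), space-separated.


-0.0408 0.9490

BᵀP = [-35.0000 27.0000]
S = R + BᵀPB = [1] + [97.0000] = [98.0000]
BᵀPA = [-4.0000 93.0000]
K = S⁻¹·BᵀPA = [-0.0408 0.9490]
A−BK = [0.4184 0.3980; 0.5408 0.5510]
AᵀP(A−BK) = [0.8367 0.7959; 0.7959 1.7449]
P' = Q + AᵀP(A−BK) = [18.8367 3.7959; 3.7959 2.7449]
tr(P') = 21.5816


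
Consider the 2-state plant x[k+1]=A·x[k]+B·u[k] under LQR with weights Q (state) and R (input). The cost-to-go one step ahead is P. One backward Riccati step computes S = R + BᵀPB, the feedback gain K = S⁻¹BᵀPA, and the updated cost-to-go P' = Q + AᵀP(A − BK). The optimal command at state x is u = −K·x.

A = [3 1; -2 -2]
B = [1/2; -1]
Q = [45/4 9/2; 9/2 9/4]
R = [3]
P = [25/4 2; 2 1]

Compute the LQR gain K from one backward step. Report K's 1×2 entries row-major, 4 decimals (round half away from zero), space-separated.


0.9474 0.3158

BᵀP = [1.1250 0.0000]
S = R + BᵀPB = [3] + [0.5625] = [3.5625]
BᵀPA = [3.3750 1.1250]
K = S⁻¹·BᵀPA = [0.9474 0.3158]
A−BK = [2.5263 0.8421; -1.0526 -1.6842]
AᵀP(A−BK) = [33.0526 5.6842; 5.6842 1.8947]
P' = Q + AᵀP(A−BK) = [44.3026 10.1842; 10.1842 4.1447]
tr(P') = 48.4474


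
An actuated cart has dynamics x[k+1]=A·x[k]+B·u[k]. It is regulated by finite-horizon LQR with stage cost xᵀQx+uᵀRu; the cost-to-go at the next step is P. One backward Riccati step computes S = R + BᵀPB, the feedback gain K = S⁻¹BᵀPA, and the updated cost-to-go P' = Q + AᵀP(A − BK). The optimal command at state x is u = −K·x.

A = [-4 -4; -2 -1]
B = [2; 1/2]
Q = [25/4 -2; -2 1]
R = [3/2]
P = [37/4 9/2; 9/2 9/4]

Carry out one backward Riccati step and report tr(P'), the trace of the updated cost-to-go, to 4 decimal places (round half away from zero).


BᵀP = [20.7500 10.1250]
S = R + BᵀPB = [3/2] + [46.5625] = [48.0625]
BᵀPA = [-103.2500 -93.1250]
K = S⁻¹·BᵀPA = [-2.1482 -1.9376]
A−BK = [0.2965 -0.1248; -0.9259 -0.0312]
AᵀP(A−BK) = [7.1938 6.4447; 6.4447 5.8127]
P' = Q + AᵀP(A−BK) = [13.4438 4.4447; 4.4447 6.8127]
tr(P') = 20.2565

20.2565


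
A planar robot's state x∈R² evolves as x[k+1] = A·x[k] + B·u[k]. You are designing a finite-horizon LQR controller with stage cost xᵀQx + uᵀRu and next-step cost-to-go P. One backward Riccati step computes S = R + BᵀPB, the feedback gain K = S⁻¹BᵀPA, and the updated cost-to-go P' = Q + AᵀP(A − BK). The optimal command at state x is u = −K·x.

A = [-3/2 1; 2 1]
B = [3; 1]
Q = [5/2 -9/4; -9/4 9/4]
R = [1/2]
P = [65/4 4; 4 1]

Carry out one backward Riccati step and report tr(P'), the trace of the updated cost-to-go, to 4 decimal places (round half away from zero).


4.9594

BᵀP = [52.7500 13.0000]
S = R + BᵀPB = [1/2] + [171.2500] = [171.7500]
BᵀPA = [-53.1250 65.7500]
K = S⁻¹·BᵀPA = [-0.3093 0.3828]
A−BK = [-0.5721 -0.1485; 2.3093 0.6172]
AᵀP(A−BK) = [0.1301 -0.0375; -0.0375 0.0793]
P' = Q + AᵀP(A−BK) = [2.6301 -2.2875; -2.2875 2.3293]
tr(P') = 4.9594


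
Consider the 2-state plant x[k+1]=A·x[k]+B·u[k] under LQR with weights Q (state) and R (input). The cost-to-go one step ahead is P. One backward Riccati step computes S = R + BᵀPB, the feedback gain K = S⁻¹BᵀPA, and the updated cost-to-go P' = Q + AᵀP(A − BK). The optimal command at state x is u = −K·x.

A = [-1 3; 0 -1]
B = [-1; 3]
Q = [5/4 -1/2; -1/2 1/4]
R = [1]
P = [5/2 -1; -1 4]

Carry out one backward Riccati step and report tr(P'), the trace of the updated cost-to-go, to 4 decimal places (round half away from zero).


16.7088

BᵀP = [-5.5000 13.0000]
S = R + BᵀPB = [1] + [44.5000] = [45.5000]
BᵀPA = [5.5000 -29.5000]
K = S⁻¹·BᵀPA = [0.1209 -0.6484]
A−BK = [-0.8791 2.3516; -0.3626 0.9451]
AᵀP(A−BK) = [1.8352 -4.9341; -4.9341 13.3736]
P' = Q + AᵀP(A−BK) = [3.0852 -5.4341; -5.4341 13.6236]
tr(P') = 16.7088


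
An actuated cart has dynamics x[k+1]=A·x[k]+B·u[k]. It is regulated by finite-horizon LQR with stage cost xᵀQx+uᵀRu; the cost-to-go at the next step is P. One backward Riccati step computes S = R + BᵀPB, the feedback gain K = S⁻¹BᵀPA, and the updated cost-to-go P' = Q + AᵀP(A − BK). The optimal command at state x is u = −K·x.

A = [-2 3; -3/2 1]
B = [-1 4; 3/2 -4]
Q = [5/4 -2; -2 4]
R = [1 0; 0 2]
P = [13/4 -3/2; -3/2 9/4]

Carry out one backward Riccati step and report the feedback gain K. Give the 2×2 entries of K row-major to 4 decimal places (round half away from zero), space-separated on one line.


-0.7308 0.7546 -0.3321 0.5313

BᵀP = [-5.5000 4.8750; 19.0000 -15.0000]
S = R + BᵀPB = [1 0; 0 2] + [12.8125 -41.5000; -41.5000 136.0000] = [13.8125 -41.5000; -41.5000 138.0000]
BᵀPA = [3.6875 -11.6250; -15.5000 42.0000]
K = S⁻¹·BᵀPA = [-0.7308 0.7546; -0.3321 0.5313]
A−BK = [-1.4024 1.6295; -1.7322 1.9932]
AᵀP(A−BK) = [6.6100 -7.6728; -7.6728 8.9587]
P' = Q + AᵀP(A−BK) = [7.8600 -9.6728; -9.6728 12.9587]
tr(P') = 20.8187


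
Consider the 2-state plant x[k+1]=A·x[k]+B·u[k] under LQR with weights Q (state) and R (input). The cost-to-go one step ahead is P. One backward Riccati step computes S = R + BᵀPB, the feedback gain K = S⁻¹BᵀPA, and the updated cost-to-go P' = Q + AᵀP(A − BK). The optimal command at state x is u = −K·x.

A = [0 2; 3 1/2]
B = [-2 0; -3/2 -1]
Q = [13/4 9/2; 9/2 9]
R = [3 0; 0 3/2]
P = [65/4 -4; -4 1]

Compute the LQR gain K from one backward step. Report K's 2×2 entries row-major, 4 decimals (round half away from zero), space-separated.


0.3986 -1.0307 -0.1635 0.3203

BᵀP = [-26.5000 6.5000; 4.0000 -1.0000]
S = R + BᵀPB = [3 0; 0 3/2] + [43.2500 -6.5000; -6.5000 1.0000] = [46.2500 -6.5000; -6.5000 2.5000]
BᵀPA = [19.5000 -49.7500; -3.0000 7.5000]
K = S⁻¹·BᵀPA = [0.3986 -1.0307; -0.1635 0.3203]
A−BK = [0.7973 -0.0613; 3.4344 -0.7257]
AᵀP(A−BK) = [0.7359 -1.4412; -1.4412 3.5724]
P' = Q + AᵀP(A−BK) = [3.9859 3.0588; 3.0588 12.5724]
tr(P') = 16.5583


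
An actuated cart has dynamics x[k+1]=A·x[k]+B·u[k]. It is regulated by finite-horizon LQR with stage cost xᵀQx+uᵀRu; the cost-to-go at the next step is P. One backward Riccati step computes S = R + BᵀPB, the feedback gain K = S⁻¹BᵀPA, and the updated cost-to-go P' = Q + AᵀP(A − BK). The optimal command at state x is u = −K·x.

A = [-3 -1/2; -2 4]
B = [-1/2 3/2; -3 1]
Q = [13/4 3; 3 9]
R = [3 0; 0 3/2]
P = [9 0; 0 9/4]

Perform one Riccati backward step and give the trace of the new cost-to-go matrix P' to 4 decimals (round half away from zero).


24.9548

BᵀP = [-4.5000 -6.7500; 13.5000 2.2500]
S = R + BᵀPB = [3 0; 0 3/2] + [22.5000 -13.5000; -13.5000 22.5000] = [25.5000 -13.5000; -13.5000 24.0000]
BᵀPA = [27.0000 -24.7500; -45.0000 2.2500]
K = S⁻¹·BᵀPA = [0.0942 -1.3115; -1.8220 -0.6440]
A−BK = [-0.2199 -0.1898; 0.1047 0.7094]
AᵀP(A−BK) = [5.4660 1.9319; 1.9319 7.2389]
P' = Q + AᵀP(A−BK) = [8.7160 4.9319; 4.9319 16.2389]
tr(P') = 24.9548


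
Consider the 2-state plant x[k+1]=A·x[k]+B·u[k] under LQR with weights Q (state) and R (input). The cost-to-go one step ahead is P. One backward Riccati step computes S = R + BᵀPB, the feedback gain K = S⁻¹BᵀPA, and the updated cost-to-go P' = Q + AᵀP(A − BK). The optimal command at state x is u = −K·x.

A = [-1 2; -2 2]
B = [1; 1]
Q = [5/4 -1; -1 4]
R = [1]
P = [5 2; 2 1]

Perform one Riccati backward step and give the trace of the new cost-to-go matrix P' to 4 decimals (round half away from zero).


10.5227

BᵀP = [7.0000 3.0000]
S = R + BᵀPB = [1] + [10.0000] = [11.0000]
BᵀPA = [-13.0000 20.0000]
K = S⁻¹·BᵀPA = [-1.1818 1.8182]
A−BK = [0.1818 0.1818; -0.8182 0.1818]
AᵀP(A−BK) = [1.6364 -2.3636; -2.3636 3.6364]
P' = Q + AᵀP(A−BK) = [2.8864 -3.3636; -3.3636 7.6364]
tr(P') = 10.5227


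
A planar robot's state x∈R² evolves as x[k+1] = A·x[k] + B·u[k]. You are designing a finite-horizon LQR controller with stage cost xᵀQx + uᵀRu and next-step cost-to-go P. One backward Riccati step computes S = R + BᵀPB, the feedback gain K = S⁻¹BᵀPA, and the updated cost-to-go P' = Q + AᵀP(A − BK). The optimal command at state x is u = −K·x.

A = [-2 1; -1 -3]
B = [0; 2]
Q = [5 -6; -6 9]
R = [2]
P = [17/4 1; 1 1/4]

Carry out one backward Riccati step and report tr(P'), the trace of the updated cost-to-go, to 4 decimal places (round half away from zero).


28.9167

BᵀP = [2.0000 0.5000]
S = R + BᵀPB = [2] + [1.0000] = [3.0000]
BᵀPA = [-4.5000 0.5000]
K = S⁻¹·BᵀPA = [-1.5000 0.1667]
A−BK = [-2.0000 1.0000; 2.0000 -3.3333]
AᵀP(A−BK) = [14.5000 -2.0000; -2.0000 0.4167]
P' = Q + AᵀP(A−BK) = [19.5000 -8.0000; -8.0000 9.4167]
tr(P') = 28.9167


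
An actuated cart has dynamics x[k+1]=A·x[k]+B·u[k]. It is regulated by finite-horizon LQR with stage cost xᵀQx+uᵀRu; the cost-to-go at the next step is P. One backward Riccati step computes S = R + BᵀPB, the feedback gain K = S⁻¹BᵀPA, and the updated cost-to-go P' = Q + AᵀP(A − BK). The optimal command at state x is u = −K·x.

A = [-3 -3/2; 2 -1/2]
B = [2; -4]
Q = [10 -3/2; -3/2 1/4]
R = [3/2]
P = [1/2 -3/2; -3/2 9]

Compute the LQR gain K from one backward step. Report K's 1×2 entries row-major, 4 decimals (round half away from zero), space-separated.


BᵀP = [7.0000 -39.0000]
S = R + BᵀPB = [3/2] + [170.0000] = [171.5000]
BᵀPA = [-99.0000 9.0000]
K = S⁻¹·BᵀPA = [-0.5773 0.0525]
A−BK = [-1.8455 -1.6050; -0.3090 -0.2901]
AᵀP(A−BK) = [1.3513 0.6953; 0.6953 0.6527]
P' = Q + AᵀP(A−BK) = [11.3513 -0.8047; -0.8047 0.9027]
tr(P') = 12.2540

-0.5773 0.0525


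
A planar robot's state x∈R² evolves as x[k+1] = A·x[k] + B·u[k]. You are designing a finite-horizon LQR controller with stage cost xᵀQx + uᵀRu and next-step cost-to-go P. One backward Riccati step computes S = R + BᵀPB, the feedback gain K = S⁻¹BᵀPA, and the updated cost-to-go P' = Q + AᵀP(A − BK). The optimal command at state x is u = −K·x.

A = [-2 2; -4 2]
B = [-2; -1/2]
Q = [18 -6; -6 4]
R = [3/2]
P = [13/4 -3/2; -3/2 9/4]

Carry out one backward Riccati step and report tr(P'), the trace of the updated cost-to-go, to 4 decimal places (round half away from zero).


50.6943

BᵀP = [-5.7500 1.8750]
S = R + BᵀPB = [3/2] + [10.5625] = [12.0625]
BᵀPA = [4.0000 -7.7500]
K = S⁻¹·BᵀPA = [0.3316 -0.6425]
A−BK = [-1.3368 0.7150; -3.8342 1.6788]
AᵀP(A−BK) = [23.6736 -10.4301; -10.4301 5.0207]
P' = Q + AᵀP(A−BK) = [41.6736 -16.4301; -16.4301 9.0207]
tr(P') = 50.6943


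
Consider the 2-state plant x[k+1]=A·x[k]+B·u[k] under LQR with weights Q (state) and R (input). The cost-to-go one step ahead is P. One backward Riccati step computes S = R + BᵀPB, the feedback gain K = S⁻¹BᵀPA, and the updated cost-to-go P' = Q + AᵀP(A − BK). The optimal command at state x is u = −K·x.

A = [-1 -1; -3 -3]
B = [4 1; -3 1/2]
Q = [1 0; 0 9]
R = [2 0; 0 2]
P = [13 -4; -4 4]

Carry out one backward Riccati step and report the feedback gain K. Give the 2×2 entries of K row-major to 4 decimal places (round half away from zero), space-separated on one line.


0.3055 0.3055 -1.6895 -1.6895

BᵀP = [64.0000 -28.0000; 11.0000 -2.0000]
S = R + BᵀPB = [2 0; 0 2] + [340.0000 50.0000; 50.0000 10.0000] = [342.0000 50.0000; 50.0000 12.0000]
BᵀPA = [20.0000 20.0000; -5.0000 -5.0000]
K = S⁻¹·BᵀPA = [0.3055 0.3055; -1.6895 -1.6895]
A−BK = [-0.5324 -0.5324; -1.2388 -1.2388]
AᵀP(A−BK) = [10.4426 10.4426; 10.4426 10.4426]
P' = Q + AᵀP(A−BK) = [11.4426 10.4426; 10.4426 19.4426]
tr(P') = 30.8853


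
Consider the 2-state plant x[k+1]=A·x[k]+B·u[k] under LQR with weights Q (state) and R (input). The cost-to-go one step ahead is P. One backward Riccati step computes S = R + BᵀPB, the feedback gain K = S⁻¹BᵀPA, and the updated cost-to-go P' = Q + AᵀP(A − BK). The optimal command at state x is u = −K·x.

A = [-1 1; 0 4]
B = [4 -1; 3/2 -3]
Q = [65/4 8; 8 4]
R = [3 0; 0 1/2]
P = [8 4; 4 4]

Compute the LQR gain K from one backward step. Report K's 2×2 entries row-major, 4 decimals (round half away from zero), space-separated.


-0.2536 -0.0509 -0.0931 -1.3036

BᵀP = [38.0000 22.0000; -20.0000 -16.0000]
S = R + BᵀPB = [3 0; 0 1/2] + [185.0000 -104.0000; -104.0000 68.0000] = [188.0000 -104.0000; -104.0000 68.5000]
BᵀPA = [-38.0000 126.0000; 20.0000 -84.0000]
K = S⁻¹·BᵀPA = [-0.2536 -0.0509; -0.0931 -1.3036]
A−BK = [-0.0786 -0.0999; 0.1011 0.1656]
AᵀP(A−BK) = [0.2241 0.1368; 0.1368 0.9146]
P' = Q + AᵀP(A−BK) = [16.4741 8.1368; 8.1368 4.9146]
tr(P') = 21.3887


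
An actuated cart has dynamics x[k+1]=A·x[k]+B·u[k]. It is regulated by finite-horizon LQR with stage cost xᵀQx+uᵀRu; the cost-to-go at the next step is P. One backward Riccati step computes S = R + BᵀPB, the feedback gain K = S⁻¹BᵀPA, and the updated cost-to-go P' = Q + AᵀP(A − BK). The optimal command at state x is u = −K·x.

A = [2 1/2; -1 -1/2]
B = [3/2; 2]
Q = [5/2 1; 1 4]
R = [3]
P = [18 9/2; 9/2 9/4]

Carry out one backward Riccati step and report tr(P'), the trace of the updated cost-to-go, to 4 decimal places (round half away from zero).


BᵀP = [36.0000 11.2500]
S = R + BᵀPB = [3] + [76.5000] = [79.5000]
BᵀPA = [60.7500 12.3750]
K = S⁻¹·BᵀPA = [0.7642 0.1557]
A−BK = [0.8538 0.2665; -2.5283 -0.8113]
AᵀP(A−BK) = [9.8278 2.9186; 2.9186 0.8862]
P' = Q + AᵀP(A−BK) = [12.3278 3.9186; 3.9186 4.8862]
tr(P') = 17.2140

17.2140


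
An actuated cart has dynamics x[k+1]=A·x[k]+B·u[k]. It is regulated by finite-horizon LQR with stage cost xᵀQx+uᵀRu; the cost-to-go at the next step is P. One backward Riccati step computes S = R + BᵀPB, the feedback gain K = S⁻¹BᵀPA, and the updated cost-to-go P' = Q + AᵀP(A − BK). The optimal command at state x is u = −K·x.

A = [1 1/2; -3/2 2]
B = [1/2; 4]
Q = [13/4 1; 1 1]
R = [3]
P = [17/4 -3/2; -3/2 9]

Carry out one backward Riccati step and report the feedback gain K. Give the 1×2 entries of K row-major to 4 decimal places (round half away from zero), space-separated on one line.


BᵀP = [-3.8750 35.2500]
S = R + BᵀPB = [3] + [139.0625] = [142.0625]
BᵀPA = [-56.7500 68.5625]
K = S⁻¹·BᵀPA = [-0.3995 0.4826]
A−BK = [1.1997 0.2587; 0.0979 0.0695]
AᵀP(A−BK) = [6.3300 0.6388; 0.6388 0.9727]
P' = Q + AᵀP(A−BK) = [9.5800 1.6388; 1.6388 1.9727]
tr(P') = 11.5527

-0.3995 0.4826


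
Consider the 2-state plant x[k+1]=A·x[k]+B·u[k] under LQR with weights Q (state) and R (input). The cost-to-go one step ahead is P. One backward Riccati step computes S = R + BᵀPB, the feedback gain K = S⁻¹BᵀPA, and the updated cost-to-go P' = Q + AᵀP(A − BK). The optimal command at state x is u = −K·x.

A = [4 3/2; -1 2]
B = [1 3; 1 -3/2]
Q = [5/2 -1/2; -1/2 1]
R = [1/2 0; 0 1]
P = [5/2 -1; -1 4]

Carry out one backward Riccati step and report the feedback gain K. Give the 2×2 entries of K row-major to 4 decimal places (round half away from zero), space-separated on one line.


BᵀP = [1.5000 3.0000; 9.0000 -9.0000]
S = R + BᵀPB = [1/2 0; 0 1] + [4.5000 0.0000; 0.0000 40.5000] = [5.0000 0.0000; 0.0000 41.5000]
BᵀPA = [3.0000 8.2500; 45.0000 -4.5000]
K = S⁻¹·BᵀPA = [0.6000 1.6500; 1.0843 -0.1084]
A−BK = [0.1470 0.1753; 0.0265 0.1873]
AᵀP(A−BK) = [1.4048 0.4295; 0.4295 1.5245]
P' = Q + AᵀP(A−BK) = [3.9048 -0.0705; -0.0705 2.5245]
tr(P') = 6.4294

0.6000 1.6500 1.0843 -0.1084


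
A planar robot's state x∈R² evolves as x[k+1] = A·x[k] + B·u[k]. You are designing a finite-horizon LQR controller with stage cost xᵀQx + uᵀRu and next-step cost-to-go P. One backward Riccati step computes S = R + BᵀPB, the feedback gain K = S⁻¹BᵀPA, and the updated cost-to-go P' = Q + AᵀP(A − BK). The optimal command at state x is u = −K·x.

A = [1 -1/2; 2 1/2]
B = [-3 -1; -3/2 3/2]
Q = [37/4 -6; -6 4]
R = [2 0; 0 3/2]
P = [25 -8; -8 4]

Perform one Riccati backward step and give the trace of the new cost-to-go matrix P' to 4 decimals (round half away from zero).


14.6457

BᵀP = [-63.0000 18.0000; -37.0000 14.0000]
S = R + BᵀPB = [2 0; 0 3/2] + [162.0000 90.0000; 90.0000 58.0000] = [164.0000 90.0000; 90.0000 59.5000]
BᵀPA = [-27.0000 40.5000; -9.0000 25.5000]
K = S⁻¹·BᵀPA = [-0.4804 0.0692; 0.5754 0.3239]
A−BK = [0.1342 0.0315; 0.4163 0.1180]
AᵀP(A−BK) = [1.2078 0.2836; 0.2836 0.1880]
P' = Q + AᵀP(A−BK) = [10.4578 -5.7164; -5.7164 4.1880]
tr(P') = 14.6457


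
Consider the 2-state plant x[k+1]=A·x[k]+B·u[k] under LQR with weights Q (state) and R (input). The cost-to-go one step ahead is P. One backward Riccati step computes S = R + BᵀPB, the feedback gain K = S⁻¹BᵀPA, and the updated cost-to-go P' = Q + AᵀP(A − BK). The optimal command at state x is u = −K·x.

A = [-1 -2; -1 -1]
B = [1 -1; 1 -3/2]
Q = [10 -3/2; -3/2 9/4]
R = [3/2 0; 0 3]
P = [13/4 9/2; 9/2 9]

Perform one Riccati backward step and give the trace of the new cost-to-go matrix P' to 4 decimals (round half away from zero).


BᵀP = [7.7500 13.5000; -10.0000 -18.0000]
S = R + BᵀPB = [3/2 0; 0 3] + [21.2500 -28.0000; -28.0000 37.0000] = [22.7500 -28.0000; -28.0000 40.0000]
BᵀPA = [-21.2500 -29.0000; 28.0000 38.0000]
K = S⁻¹·BᵀPA = [-0.5238 -0.7619; 0.3333 0.4167]
A−BK = [-0.1429 -0.8214; 0.0238 0.3869]
AᵀP(A−BK) = [0.7857 1.1429; 1.1429 2.0714]
P' = Q + AᵀP(A−BK) = [10.7857 -0.3571; -0.3571 4.3214]
tr(P') = 15.1071

15.1071


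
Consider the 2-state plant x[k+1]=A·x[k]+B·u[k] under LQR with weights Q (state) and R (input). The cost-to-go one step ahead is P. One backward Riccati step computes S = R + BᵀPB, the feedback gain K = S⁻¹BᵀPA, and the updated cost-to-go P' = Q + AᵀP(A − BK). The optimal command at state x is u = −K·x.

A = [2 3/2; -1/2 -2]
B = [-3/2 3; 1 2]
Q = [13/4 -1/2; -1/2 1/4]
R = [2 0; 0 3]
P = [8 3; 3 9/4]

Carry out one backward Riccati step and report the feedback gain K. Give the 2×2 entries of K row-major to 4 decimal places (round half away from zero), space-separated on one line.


-0.5816 -0.8582 0.2911 -0.0753

BᵀP = [-9.0000 -2.2500; 30.0000 13.5000]
S = R + BᵀPB = [2 0; 0 3] + [11.2500 -31.5000; -31.5000 117.0000] = [13.2500 -31.5000; -31.5000 120.0000]
BᵀPA = [-16.8750 -9.0000; 53.2500 18.0000]
K = S⁻¹·BᵀPA = [-0.5816 -0.8582; 0.2911 -0.0753]
A−BK = [0.2544 0.4385; -0.5006 -0.9912]
AᵀP(A−BK) = [1.2481 1.5263; 1.5263 2.6311]
P' = Q + AᵀP(A−BK) = [4.4981 1.0263; 1.0263 2.8811]
tr(P') = 7.3792


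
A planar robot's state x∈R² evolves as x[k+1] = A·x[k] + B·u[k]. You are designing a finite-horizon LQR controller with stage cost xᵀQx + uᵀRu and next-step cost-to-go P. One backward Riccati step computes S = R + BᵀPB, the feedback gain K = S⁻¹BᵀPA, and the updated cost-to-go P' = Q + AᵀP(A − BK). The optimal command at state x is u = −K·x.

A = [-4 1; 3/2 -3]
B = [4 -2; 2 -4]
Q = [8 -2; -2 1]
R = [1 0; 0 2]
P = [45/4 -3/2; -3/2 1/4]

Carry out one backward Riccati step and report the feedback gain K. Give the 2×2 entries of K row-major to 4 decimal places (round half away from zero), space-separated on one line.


-1.1392 0.4372 -0.0604 0.1706

BᵀP = [42.0000 -5.5000; -16.5000 2.0000]
S = R + BᵀPB = [1 0; 0 2] + [157.0000 -62.0000; -62.0000 25.0000] = [158.0000 -62.0000; -62.0000 27.0000]
BᵀPA = [-176.2500 58.5000; 69.0000 -22.5000]
K = S⁻¹·BᵀPA = [-1.1392 0.4372; -0.0604 0.1706]
A−BK = [0.4360 -0.4076; 3.5367 -3.1919]
AᵀP(A−BK) = [1.9448 -1.0903; -1.0903 0.7624]
P' = Q + AᵀP(A−BK) = [9.9448 -3.0903; -3.0903 1.7624]
tr(P') = 11.7072


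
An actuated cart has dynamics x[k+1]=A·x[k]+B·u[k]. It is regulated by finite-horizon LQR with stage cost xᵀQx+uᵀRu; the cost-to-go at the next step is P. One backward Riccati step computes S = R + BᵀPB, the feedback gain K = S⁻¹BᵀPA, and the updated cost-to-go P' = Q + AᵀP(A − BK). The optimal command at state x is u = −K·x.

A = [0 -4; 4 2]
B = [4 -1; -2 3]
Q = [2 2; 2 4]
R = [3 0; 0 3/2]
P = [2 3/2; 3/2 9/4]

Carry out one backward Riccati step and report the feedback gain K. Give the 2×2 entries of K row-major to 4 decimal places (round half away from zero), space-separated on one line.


BᵀP = [5.0000 1.5000; 2.5000 5.2500]
S = R + BᵀPB = [3 0; 0 3/2] + [17.0000 -0.5000; -0.5000 13.2500] = [20.0000 -0.5000; -0.5000 14.7500]
BᵀPA = [6.0000 -17.0000; 21.0000 0.5000]
K = S⁻¹·BᵀPA = [0.3359 -0.8499; 1.4351 0.0051]
A−BK = [0.0916 -0.5954; 0.3664 0.2850]
AᵀP(A−BK) = [3.8473 -1.0076; -1.0076 2.5496]
P' = Q + AᵀP(A−BK) = [5.8473 0.9924; 0.9924 6.5496]
tr(P') = 12.3969

0.3359 -0.8499 1.4351 0.0051


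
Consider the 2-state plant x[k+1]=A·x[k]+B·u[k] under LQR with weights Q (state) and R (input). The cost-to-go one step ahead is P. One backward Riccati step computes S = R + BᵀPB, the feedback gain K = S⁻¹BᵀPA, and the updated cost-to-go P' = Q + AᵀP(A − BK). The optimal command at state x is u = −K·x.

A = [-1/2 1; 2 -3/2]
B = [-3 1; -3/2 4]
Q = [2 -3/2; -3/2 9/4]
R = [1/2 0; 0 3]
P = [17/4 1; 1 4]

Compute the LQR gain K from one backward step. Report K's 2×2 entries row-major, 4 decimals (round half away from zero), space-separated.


0.3242 -0.4696 0.5825 -0.5154

BᵀP = [-14.2500 -9.0000; 8.2500 17.0000]
S = R + BᵀPB = [1/2 0; 0 3] + [56.2500 -50.2500; -50.2500 76.2500] = [56.7500 -50.2500; -50.2500 79.2500]
BᵀPA = [-10.8750 -0.7500; 29.8750 -17.2500]
K = S⁻¹·BᵀPA = [0.3242 -0.4696; 0.5825 -0.5154]
A−BK = [-0.1100 0.1066; 0.1562 -0.1427]
AᵀP(A−BK) = [1.1852 -1.0835; -1.0835 1.0066]
P' = Q + AᵀP(A−BK) = [3.1852 -2.5835; -2.5835 3.2566]
tr(P') = 6.4418


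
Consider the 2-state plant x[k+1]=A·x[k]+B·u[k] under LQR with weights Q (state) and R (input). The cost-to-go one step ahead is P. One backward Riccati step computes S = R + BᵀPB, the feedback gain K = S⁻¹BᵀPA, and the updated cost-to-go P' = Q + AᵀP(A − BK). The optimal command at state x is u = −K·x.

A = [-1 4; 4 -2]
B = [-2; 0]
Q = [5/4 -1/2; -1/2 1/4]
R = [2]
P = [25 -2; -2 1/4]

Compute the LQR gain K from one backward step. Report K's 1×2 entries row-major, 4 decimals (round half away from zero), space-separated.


BᵀP = [-50.0000 4.0000]
S = R + BᵀPB = [2] + [100.0000] = [102.0000]
BᵀPA = [66.0000 -208.0000]
K = S⁻¹·BᵀPA = [0.6471 -2.0392]
A−BK = [0.2941 -0.0784; 4.0000 -2.0000]
AᵀP(A−BK) = [2.2941 -3.4118; -3.4118 8.8431]
P' = Q + AᵀP(A−BK) = [3.5441 -3.9118; -3.9118 9.0931]
tr(P') = 12.6373

0.6471 -2.0392


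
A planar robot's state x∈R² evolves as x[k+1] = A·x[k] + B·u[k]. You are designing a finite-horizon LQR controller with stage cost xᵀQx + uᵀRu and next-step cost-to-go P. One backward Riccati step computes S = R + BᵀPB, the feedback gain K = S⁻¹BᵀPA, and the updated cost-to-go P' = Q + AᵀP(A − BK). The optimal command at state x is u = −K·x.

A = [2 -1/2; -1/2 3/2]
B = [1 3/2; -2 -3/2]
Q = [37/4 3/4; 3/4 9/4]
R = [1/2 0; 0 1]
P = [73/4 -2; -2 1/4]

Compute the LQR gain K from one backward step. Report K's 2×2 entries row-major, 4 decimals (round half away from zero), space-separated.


0.8072 -0.2971 0.6290 -0.1786

BᵀP = [22.2500 -2.5000; 30.3750 -3.3750]
S = R + BᵀPB = [1/2 0; 0 1] + [27.2500 37.1250; 37.1250 50.6250] = [27.7500 37.1250; 37.1250 51.6250]
BᵀPA = [45.7500 -14.8750; 62.4375 -20.2500]
K = S⁻¹·BᵀPA = [0.8072 -0.2971; 0.6290 -0.1786]
A−BK = [0.2494 0.0650; 2.0578 0.6379]
AᵀP(A−BK) = [0.8623 -0.1939; -0.1939 0.0890]
P' = Q + AᵀP(A−BK) = [10.1123 0.5561; 0.5561 2.3390]
tr(P') = 12.4513


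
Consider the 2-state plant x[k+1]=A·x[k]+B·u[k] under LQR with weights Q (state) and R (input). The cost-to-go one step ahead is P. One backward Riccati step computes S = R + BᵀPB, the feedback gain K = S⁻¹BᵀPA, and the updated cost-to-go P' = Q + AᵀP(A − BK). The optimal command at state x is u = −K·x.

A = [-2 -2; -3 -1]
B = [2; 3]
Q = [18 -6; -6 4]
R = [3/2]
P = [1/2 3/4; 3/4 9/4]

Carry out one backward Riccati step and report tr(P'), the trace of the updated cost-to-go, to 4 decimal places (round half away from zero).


BᵀP = [3.2500 8.2500]
S = R + BᵀPB = [3/2] + [31.2500] = [32.7500]
BᵀPA = [-31.2500 -14.7500]
K = S⁻¹·BᵀPA = [-0.9542 -0.4504]
A−BK = [-0.0916 -1.0992; -0.1374 0.3511]
AᵀP(A−BK) = [1.4313 0.6756; 0.6756 0.6069]
P' = Q + AᵀP(A−BK) = [19.4313 -5.3244; -5.3244 4.6069]
tr(P') = 24.0382

24.0382
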